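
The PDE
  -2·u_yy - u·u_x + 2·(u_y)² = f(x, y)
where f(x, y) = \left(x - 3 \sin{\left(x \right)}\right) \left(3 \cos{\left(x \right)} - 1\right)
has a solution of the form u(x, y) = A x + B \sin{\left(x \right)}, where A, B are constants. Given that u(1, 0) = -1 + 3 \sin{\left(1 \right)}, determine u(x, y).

Substitute the ansatz u = A x + B \sin{\left(x \right)} into the left-hand side.
Derivatives of the ansatz:
  u_yy = 0
  u_x = A + B \cos{\left(x \right)}
  u_y = 0
Term by term:
  -2·u_yy = 0
  -u·u_x = - A^{2} x - A B x \cos{\left(x \right)} - A B \sin{\left(x \right)} - B^{2} \sin{\left(x \right)} \cos{\left(x \right)}
  2·(u_y)² = 0
So the left-hand side equals
  - A^{2} x - A B x \cos{\left(x \right)} - A B \sin{\left(x \right)} - B^{2} \sin{\left(x \right)} \cos{\left(x \right)}
This must equal f(x, y) identically; expanded, f = 3 x \cos{\left(x \right)} - x - 9 \sin{\left(x \right)} \cos{\left(x \right)} + 3 \sin{\left(x \right)}.
Matching coefficients of the independent functions:
  [x]:  - A^{2} = -1
  [x \cos{\left(x \right)}, \sin{\left(x \right)}]:  - A B = 3
  [\sin{\left(x \right)} \cos{\left(x \right)}]:  - B^{2} = -9
These equations allow (A, B) = (-1, 3) or (1, -3).
Impose the point condition(s):
  u(1, 0) = -1 + 3 \sin{\left(1 \right)}  ⟹  A + B \sin{\left(1 \right)} = -1 + 3 \sin{\left(1 \right)}
Only A = -1, B = 3 satisfies everything.
Hence u(x, y) = - x + 3 \sin{\left(x \right)}.

Answer: u(x, y) = - x + 3 \sin{\left(x \right)}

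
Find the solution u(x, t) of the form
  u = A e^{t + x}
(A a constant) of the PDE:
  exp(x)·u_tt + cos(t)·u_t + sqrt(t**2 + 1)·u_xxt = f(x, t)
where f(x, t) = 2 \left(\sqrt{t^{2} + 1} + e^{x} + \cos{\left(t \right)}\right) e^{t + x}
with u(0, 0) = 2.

Substitute the ansatz u = A e^{t + x} into the left-hand side.
Derivatives of the ansatz:
  u_tt = A e^{t} e^{x}
  u_t = A e^{t} e^{x}
  u_xxt = A e^{t} e^{x}
Term by term:
  exp(x)·u_tt = A e^{t} e^{2 x}
  cos(t)·u_t = A e^{t} e^{x} \cos{\left(t \right)}
  sqrt(t**2 + 1)·u_xxt = A \sqrt{t^{2} + 1} e^{t} e^{x}
So the left-hand side equals
  A \sqrt{t^{2} + 1} e^{t} e^{x} + A e^{t} e^{2 x} + A e^{t} e^{x} \cos{\left(t \right)}
This must equal f(x, t) identically; expanded, f = 2 \sqrt{t^{2} + 1} e^{t} e^{x} + 2 e^{t} e^{2 x} + 2 e^{t} e^{x} \cos{\left(t \right)}.
Matching coefficients of the independent functions:
  [e^{t} e^{2 x}, \sqrt{t^{2} + 1} e^{t} e^{x}, e^{t} e^{x} \cos{\left(t \right)}]:  A = 2
Solving: A = 2.
Check against the point condition:
  u(0, 0) = 2  ⟹  A = 2  ✓
Hence u(x, t) = 2 e^{t + x}.

Answer: u(x, t) = 2 e^{t + x}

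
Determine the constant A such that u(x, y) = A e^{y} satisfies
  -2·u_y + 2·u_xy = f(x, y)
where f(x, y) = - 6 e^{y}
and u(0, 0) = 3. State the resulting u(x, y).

Substitute the ansatz u = A e^{y} into the left-hand side.
Derivatives of the ansatz:
  u_y = A e^{y}
  u_xy = 0
Term by term:
  -2·u_y = - 2 A e^{y}
  2·u_xy = 0
So the left-hand side equals
  - 2 A e^{y}
This must equal f(x, y) = - 6 e^{y} identically.
Matching coefficients of the independent functions:
  [e^{y}]:  - 2 A = -6
Solving: A = 3.
Check against the point condition:
  u(0, 0) = 3  ⟹  A = 3  ✓
Hence u(x, y) = 3 e^{y}.

Answer: u(x, y) = 3 e^{y}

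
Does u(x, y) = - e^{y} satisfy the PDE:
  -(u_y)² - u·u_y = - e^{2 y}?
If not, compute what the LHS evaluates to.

Evaluate each term of the left-hand side for u = - e^{y}.
Derivatives:
  u_y = - e^{y}
Terms:
  -(u_y)² = - e^{2 y}
  -u·u_y = - e^{2 y}
Sum: LHS = - 2 e^{2 y}
Given right-hand side: - e^{2 y}. Difference LHS − RHS = - e^{2 y} ≠ 0, so u is not a solution.

Answer: No, the LHS evaluates to - 2 e^{2 y}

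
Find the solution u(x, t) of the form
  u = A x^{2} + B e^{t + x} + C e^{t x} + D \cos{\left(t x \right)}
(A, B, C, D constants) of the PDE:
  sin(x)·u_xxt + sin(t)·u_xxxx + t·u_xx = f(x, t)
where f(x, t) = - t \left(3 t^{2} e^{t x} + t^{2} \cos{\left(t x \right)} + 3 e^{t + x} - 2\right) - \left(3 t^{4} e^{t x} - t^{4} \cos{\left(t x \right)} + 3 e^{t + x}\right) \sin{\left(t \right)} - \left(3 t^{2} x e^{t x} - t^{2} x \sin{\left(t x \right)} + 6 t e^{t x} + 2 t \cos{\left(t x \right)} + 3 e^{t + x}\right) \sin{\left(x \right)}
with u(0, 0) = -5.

Substitute the ansatz u = A x^{2} + B e^{t + x} + C e^{t x} + D \cos{\left(t x \right)} into the left-hand side.
Derivatives of the ansatz:
  u_xxt = B e^{t} e^{x} + C t^{2} x e^{t x} + 2 C t e^{t x} + D t^{2} x \sin{\left(t x \right)} - 2 D t \cos{\left(t x \right)}
  u_xxxx = B e^{t} e^{x} + C t^{4} e^{t x} + D t^{4} \cos{\left(t x \right)}
  u_xx = 2 A + B e^{t} e^{x} + C t^{2} e^{t x} - D t^{2} \cos{\left(t x \right)}
Term by term:
  sin(x)·u_xxt = B e^{t} e^{x} \sin{\left(x \right)} + C t^{2} x e^{t x} \sin{\left(x \right)} + 2 C t e^{t x} \sin{\left(x \right)} + D t^{2} x \sin{\left(x \right)} \sin{\left(t x \right)} - 2 D t \sin{\left(x \right)} \cos{\left(t x \right)}
  sin(t)·u_xxxx = B e^{t} e^{x} \sin{\left(t \right)} + C t^{4} e^{t x} \sin{\left(t \right)} + D t^{4} \sin{\left(t \right)} \cos{\left(t x \right)}
  t·u_xx = 2 A t + B t e^{t} e^{x} + C t^{3} e^{t x} - D t^{3} \cos{\left(t x \right)}
So the left-hand side equals
  2 A t + B t e^{t} e^{x} + B e^{t} e^{x} \sin{\left(t \right)} + B e^{t} e^{x} \sin{\left(x \right)} + C t^{4} e^{t x} \sin{\left(t \right)} + C t^{3} e^{t x} + C t^{2} x e^{t x} \sin{\left(x \right)} + 2 C t e^{t x} \sin{\left(x \right)} + D t^{4} \sin{\left(t \right)} \cos{\left(t x \right)} - D t^{3} \cos{\left(t x \right)} + D t^{2} x \sin{\left(x \right)} \sin{\left(t x \right)} - 2 D t \sin{\left(x \right)} \cos{\left(t x \right)}
This must equal f(x, t) identically; expanded, f = - 3 t^{4} e^{t x} \sin{\left(t \right)} + t^{4} \sin{\left(t \right)} \cos{\left(t x \right)} - 3 t^{3} e^{t x} - t^{3} \cos{\left(t x \right)} - 3 t^{2} x e^{t x} \sin{\left(x \right)} + t^{2} x \sin{\left(x \right)} \sin{\left(t x \right)} - 3 t e^{t} e^{x} - 6 t e^{t x} \sin{\left(x \right)} - 2 t \sin{\left(x \right)} \cos{\left(t x \right)} + 2 t - 3 e^{t} e^{x} \sin{\left(t \right)} - 3 e^{t} e^{x} \sin{\left(x \right)}.
Matching coefficients of the independent functions:
  [t]:  2 A = 2
  [t^{3} e^{t x}, t^{4} e^{t x} \sin{\left(t \right)}, t^{2} x e^{t x} \sin{\left(x \right)}]:  C = -3
  [t^{3} \cos{\left(t x \right)}]:  - D = -1
  [t e^{t} e^{x}, e^{t} e^{x} \sin{\left(t \right)}, e^{t} e^{x} \sin{\left(x \right)}]:  B = -3
  [t e^{t x} \sin{\left(x \right)}]:  2 C = -6
  [t \sin{\left(x \right)} \cos{\left(t x \right)}]:  - 2 D = -2
  [t^{4} \sin{\left(t \right)} \cos{\left(t x \right)}, t^{2} x \sin{\left(x \right)} \sin{\left(t x \right)}]:  D = 1
Solving: A = 1, B = -3, C = -3, D = 1.
Check against the point condition:
  u(0, 0) = -5  ⟹  B + C + D = -5  ✓
Hence u(x, t) = x^{2} - 3 e^{t x} - 3 e^{t + x} + \cos{\left(t x \right)}.

Answer: u(x, t) = x^{2} - 3 e^{t x} - 3 e^{t + x} + \cos{\left(t x \right)}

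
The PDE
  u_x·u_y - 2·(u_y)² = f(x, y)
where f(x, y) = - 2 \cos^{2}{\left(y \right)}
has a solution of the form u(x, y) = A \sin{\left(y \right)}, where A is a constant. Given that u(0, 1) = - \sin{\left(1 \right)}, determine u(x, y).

Substitute the ansatz u = A \sin{\left(y \right)} into the left-hand side.
Derivatives of the ansatz:
  u_x = 0
  u_y = A \cos{\left(y \right)}
Term by term:
  u_x·u_y = 0
  -2·(u_y)² = - 2 A^{2} \cos^{2}{\left(y \right)}
So the left-hand side equals
  - 2 A^{2} \cos^{2}{\left(y \right)}
This must equal f(x, y) = - 2 \cos^{2}{\left(y \right)} identically.
Matching coefficients of the independent functions:
  [\cos^{2}{\left(y \right)}]:  - 2 A^{2} = -2
These equations allow (A) = (-1) or (1).
Impose the point condition(s):
  u(0, 1) = - \sin{\left(1 \right)}  ⟹  A \sin{\left(1 \right)} = - \sin{\left(1 \right)}
Only A = -1 satisfies everything.
Hence u(x, y) = - \sin{\left(y \right)}.

Answer: u(x, y) = - \sin{\left(y \right)}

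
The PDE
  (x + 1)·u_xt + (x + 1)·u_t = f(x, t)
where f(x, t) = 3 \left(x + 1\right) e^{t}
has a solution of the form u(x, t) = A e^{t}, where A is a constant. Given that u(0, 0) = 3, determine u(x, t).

Substitute the ansatz u = A e^{t} into the left-hand side.
Derivatives of the ansatz:
  u_xt = 0
  u_t = A e^{t}
Term by term:
  (x + 1)·u_xt = 0
  (x + 1)·u_t = A x e^{t} + A e^{t}
So the left-hand side equals
  A x e^{t} + A e^{t}
This must equal f(x, t) identically; expanded, f = 3 x e^{t} + 3 e^{t}.
Matching coefficients of the independent functions:
  [x e^{t}, e^{t}]:  A = 3
Solving: A = 3.
Check against the point condition:
  u(0, 0) = 3  ⟹  A = 3  ✓
Hence u(x, t) = 3 e^{t}.

Answer: u(x, t) = 3 e^{t}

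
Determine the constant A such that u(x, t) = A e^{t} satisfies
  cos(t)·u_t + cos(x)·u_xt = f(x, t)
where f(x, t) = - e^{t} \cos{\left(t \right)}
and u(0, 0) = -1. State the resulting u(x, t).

Substitute the ansatz u = A e^{t} into the left-hand side.
Derivatives of the ansatz:
  u_t = A e^{t}
  u_xt = 0
Term by term:
  cos(t)·u_t = A e^{t} \cos{\left(t \right)}
  cos(x)·u_xt = 0
So the left-hand side equals
  A e^{t} \cos{\left(t \right)}
This must equal f(x, t) = - e^{t} \cos{\left(t \right)} identically.
Matching coefficients of the independent functions:
  [e^{t} \cos{\left(t \right)}]:  A = -1
Solving: A = -1.
Check against the point condition:
  u(0, 0) = -1  ⟹  A = -1  ✓
Hence u(x, t) = - e^{t}.

Answer: u(x, t) = - e^{t}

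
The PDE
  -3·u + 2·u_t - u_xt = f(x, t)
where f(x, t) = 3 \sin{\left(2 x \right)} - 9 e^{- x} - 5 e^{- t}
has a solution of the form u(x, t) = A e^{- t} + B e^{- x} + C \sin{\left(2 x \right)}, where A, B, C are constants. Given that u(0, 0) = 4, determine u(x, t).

Substitute the ansatz u = A e^{- t} + B e^{- x} + C \sin{\left(2 x \right)} into the left-hand side.
Derivatives of the ansatz:
  u_t = - A e^{- t}
  u_xt = 0
Term by term:
  -3·u = - 3 A e^{- t} - 3 B e^{- x} - 3 C \sin{\left(2 x \right)}
  2·u_t = - 2 A e^{- t}
  -u_xt = 0
So the left-hand side equals
  - 5 A e^{- t} - 3 B e^{- x} - 3 C \sin{\left(2 x \right)}
This must equal f(x, t) = 3 \sin{\left(2 x \right)} - 9 e^{- x} - 5 e^{- t} identically.
Matching coefficients of the independent functions:
  [e^{- t}]:  - 5 A = -5
  [e^{- x}]:  - 3 B = -9
  [\sin{\left(2 x \right)}]:  - 3 C = 3
Solving: A = 1, B = 3, C = -1.
Check against the point condition:
  u(0, 0) = 4  ⟹  A + B = 4  ✓
Hence u(x, t) = - \sin{\left(2 x \right)} + 3 e^{- x} + e^{- t}.

Answer: u(x, t) = - \sin{\left(2 x \right)} + 3 e^{- x} + e^{- t}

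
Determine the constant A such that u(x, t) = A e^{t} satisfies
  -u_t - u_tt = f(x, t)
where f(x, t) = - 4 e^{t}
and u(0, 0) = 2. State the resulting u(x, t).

Substitute the ansatz u = A e^{t} into the left-hand side.
Derivatives of the ansatz:
  u_t = A e^{t}
  u_tt = A e^{t}
Term by term:
  -u_t = - A e^{t}
  -u_tt = - A e^{t}
So the left-hand side equals
  - 2 A e^{t}
This must equal f(x, t) = - 4 e^{t} identically.
Matching coefficients of the independent functions:
  [e^{t}]:  - 2 A = -4
Solving: A = 2.
Check against the point condition:
  u(0, 0) = 2  ⟹  A = 2  ✓
Hence u(x, t) = 2 e^{t}.

Answer: u(x, t) = 2 e^{t}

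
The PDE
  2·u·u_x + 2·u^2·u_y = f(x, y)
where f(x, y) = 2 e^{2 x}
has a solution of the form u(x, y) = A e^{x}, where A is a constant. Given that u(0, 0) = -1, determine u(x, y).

Substitute the ansatz u = A e^{x} into the left-hand side.
Derivatives of the ansatz:
  u_x = A e^{x}
  u_y = 0
Term by term:
  2·u·u_x = 2 A^{2} e^{2 x}
  2·u^2·u_y = 0
So the left-hand side equals
  2 A^{2} e^{2 x}
This must equal f(x, y) = 2 e^{2 x} identically.
Matching coefficients of the independent functions:
  [e^{2 x}]:  2 A^{2} = 2
These equations allow (A) = (-1) or (1).
Impose the point condition(s):
  u(0, 0) = -1  ⟹  A = -1
Only A = -1 satisfies everything.
Hence u(x, y) = - e^{x}.

Answer: u(x, y) = - e^{x}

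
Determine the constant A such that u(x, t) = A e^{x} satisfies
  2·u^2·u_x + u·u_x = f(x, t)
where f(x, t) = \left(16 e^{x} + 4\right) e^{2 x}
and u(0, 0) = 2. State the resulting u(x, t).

Answer: u(x, t) = 2 e^{x}

Derivation:
Substitute the ansatz u = A e^{x} into the left-hand side.
Derivatives of the ansatz:
  u_x = A e^{x}
Term by term:
  2·u^2·u_x = 2 A^{3} e^{3 x}
  u·u_x = A^{2} e^{2 x}
So the left-hand side equals
  2 A^{3} e^{3 x} + A^{2} e^{2 x}
This must equal f(x, t) = \left(16 e^{x} + 4\right) e^{2 x} identically.
Matching coefficients of the independent functions:
  [e^{2 x}]:  A^{2} = 4
  [e^{3 x}]:  2 A^{3} = 16
Solving: A = 2.
Check against the point condition:
  u(0, 0) = 2  ⟹  A = 2  ✓
Hence u(x, t) = 2 e^{x}.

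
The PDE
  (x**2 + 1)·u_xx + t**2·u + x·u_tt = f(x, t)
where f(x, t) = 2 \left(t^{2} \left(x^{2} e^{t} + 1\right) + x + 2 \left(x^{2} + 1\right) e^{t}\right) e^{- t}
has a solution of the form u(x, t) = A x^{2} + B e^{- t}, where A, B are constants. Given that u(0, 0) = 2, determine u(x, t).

Answer: u(x, t) = 2 x^{2} + 2 e^{- t}

Derivation:
Substitute the ansatz u = A x^{2} + B e^{- t} into the left-hand side.
Derivatives of the ansatz:
  u_xx = 2 A
  u_tt = B e^{- t}
Term by term:
  (x**2 + 1)·u_xx = 2 A x^{2} + 2 A
  t**2·u = A t^{2} x^{2} + B t^{2} e^{- t}
  x·u_tt = B x e^{- t}
So the left-hand side equals
  A t^{2} x^{2} + 2 A x^{2} + 2 A + B t^{2} e^{- t} + B x e^{- t}
This must equal f(x, t) identically; expanded, f = 2 t^{2} x^{2} + 2 t^{2} e^{- t} + 4 x^{2} + 2 x e^{- t} + 4.
Matching coefficients of the independent functions:
  [constant term, x^{2}]:  2 A = 4
  [t^{2} x^{2}]:  A = 2
  [t^{2} e^{- t}, x e^{- t}]:  B = 2
Solving: A = 2, B = 2.
Check against the point condition:
  u(0, 0) = 2  ⟹  B = 2  ✓
Hence u(x, t) = 2 x^{2} + 2 e^{- t}.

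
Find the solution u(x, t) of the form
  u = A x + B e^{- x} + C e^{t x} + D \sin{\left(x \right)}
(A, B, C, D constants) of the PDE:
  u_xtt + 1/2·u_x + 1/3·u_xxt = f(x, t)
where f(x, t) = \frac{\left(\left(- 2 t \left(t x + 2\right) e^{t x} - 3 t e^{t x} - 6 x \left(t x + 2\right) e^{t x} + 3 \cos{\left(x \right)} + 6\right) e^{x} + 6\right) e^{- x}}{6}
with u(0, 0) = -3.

Substitute the ansatz u = A x + B e^{- x} + C e^{t x} + D \sin{\left(x \right)} into the left-hand side.
Derivatives of the ansatz:
  u_xtt = C t x^{2} e^{t x} + 2 C x e^{t x}
  u_x = A - B e^{- x} + C t e^{t x} + D \cos{\left(x \right)}
  u_xxt = C t^{2} x e^{t x} + 2 C t e^{t x}
Term by term:
  u_xtt = C t x^{2} e^{t x} + 2 C x e^{t x}
  1/2·u_x = \frac{A}{2} - \frac{B e^{- x}}{2} + \frac{C t e^{t x}}{2} + \frac{D \cos{\left(x \right)}}{2}
  1/3·u_xxt = \frac{C t^{2} x e^{t x}}{3} + \frac{2 C t e^{t x}}{3}
So the left-hand side equals
  \frac{A}{2} - \frac{B e^{- x}}{2} + \frac{C t^{2} x e^{t x}}{3} + C t x^{2} e^{t x} + \frac{7 C t e^{t x}}{6} + 2 C x e^{t x} + \frac{D \cos{\left(x \right)}}{2}
This must equal f(x, t) identically; expanded, f = - \frac{t^{2} x e^{t x}}{3} - t x^{2} e^{t x} - \frac{7 t e^{t x}}{6} - 2 x e^{t x} + \frac{\cos{\left(x \right)}}{2} + 1 + e^{- x}.
Matching coefficients of the independent functions:
  [constant term]:  \frac{A}{2} = 1
  [t e^{t x}]:  \frac{7 C}{6} = - \frac{7}{6}
  [x e^{t x}]:  2 C = -2
  [t x^{2} e^{t x}]:  C = -1
  [t^{2} x e^{t x}]:  \frac{C}{3} = - \frac{1}{3}
  [e^{- x}]:  - \frac{B}{2} = 1
  [\cos{\left(x \right)}]:  \frac{D}{2} = \frac{1}{2}
Solving: A = 2, B = -2, C = -1, D = 1.
Check against the point condition:
  u(0, 0) = -3  ⟹  B + C = -3  ✓
Hence u(x, t) = 2 x - e^{t x} + \sin{\left(x \right)} - 2 e^{- x}.

Answer: u(x, t) = 2 x - e^{t x} + \sin{\left(x \right)} - 2 e^{- x}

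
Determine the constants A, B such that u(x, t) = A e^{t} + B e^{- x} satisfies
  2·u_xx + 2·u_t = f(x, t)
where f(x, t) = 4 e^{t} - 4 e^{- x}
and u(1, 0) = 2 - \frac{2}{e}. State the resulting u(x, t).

Substitute the ansatz u = A e^{t} + B e^{- x} into the left-hand side.
Derivatives of the ansatz:
  u_xx = B e^{- x}
  u_t = A e^{t}
Term by term:
  2·u_xx = 2 B e^{- x}
  2·u_t = 2 A e^{t}
So the left-hand side equals
  2 A e^{t} + 2 B e^{- x}
This must equal f(x, t) = 4 e^{t} - 4 e^{- x} identically.
Matching coefficients of the independent functions:
  [e^{t}]:  2 A = 4
  [e^{- x}]:  2 B = -4
Solving: A = 2, B = -2.
Check against the point condition:
  u(1, 0) = 2 - \frac{2}{e}  ⟹  A + \frac{B}{e} = 2 - \frac{2}{e}  ✓
Hence u(x, t) = 2 e^{t} - 2 e^{- x}.

Answer: u(x, t) = 2 e^{t} - 2 e^{- x}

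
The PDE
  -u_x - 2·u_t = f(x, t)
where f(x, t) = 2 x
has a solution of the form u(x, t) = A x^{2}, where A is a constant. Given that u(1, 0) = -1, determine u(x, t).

Answer: u(x, t) = - x^{2}

Derivation:
Substitute the ansatz u = A x^{2} into the left-hand side.
Derivatives of the ansatz:
  u_x = 2 A x
  u_t = 0
Term by term:
  -u_x = - 2 A x
  -2·u_t = 0
So the left-hand side equals
  - 2 A x
This must equal f(x, t) = 2 x identically.
Matching coefficients of the independent functions:
  [x]:  - 2 A = 2
Solving: A = -1.
Check against the point condition:
  u(1, 0) = -1  ⟹  A = -1  ✓
Hence u(x, t) = - x^{2}.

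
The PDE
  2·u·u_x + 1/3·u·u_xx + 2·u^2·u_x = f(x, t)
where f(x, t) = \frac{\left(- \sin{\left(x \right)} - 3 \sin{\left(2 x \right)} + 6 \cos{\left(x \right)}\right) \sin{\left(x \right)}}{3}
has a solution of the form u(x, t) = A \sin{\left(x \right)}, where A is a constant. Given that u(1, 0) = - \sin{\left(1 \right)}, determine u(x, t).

Substitute the ansatz u = A \sin{\left(x \right)} into the left-hand side.
Derivatives of the ansatz:
  u_x = A \cos{\left(x \right)}
  u_xx = - A \sin{\left(x \right)}
Term by term:
  2·u·u_x = 2 A^{2} \sin{\left(x \right)} \cos{\left(x \right)}
  1/3·u·u_xx = - \frac{A^{2} \sin^{2}{\left(x \right)}}{3}
  2·u^2·u_x = 2 A^{3} \sin^{2}{\left(x \right)} \cos{\left(x \right)}
So the left-hand side equals
  2 A^{3} \sin^{2}{\left(x \right)} \cos{\left(x \right)} - \frac{A^{2} \sin^{2}{\left(x \right)}}{3} + 2 A^{2} \sin{\left(x \right)} \cos{\left(x \right)}
This must equal f(x, t) identically; expanded, f = - 2 \sin^{2}{\left(x \right)} \cos{\left(x \right)} - \frac{\sin^{2}{\left(x \right)}}{3} + 2 \sin{\left(x \right)} \cos{\left(x \right)}.
Matching coefficients of the independent functions:
  [\sin{\left(x \right)} \cos{\left(x \right)}]:  2 A^{2} = 2
  [\sin^{2}{\left(x \right)} \cos{\left(x \right)}]:  2 A^{3} = -2
  [\sin^{2}{\left(x \right)}]:  - \frac{A^{2}}{3} = - \frac{1}{3}
Solving: A = -1.
Check against the point condition:
  u(1, 0) = - \sin{\left(1 \right)}  ⟹  A \sin{\left(1 \right)} = - \sin{\left(1 \right)}  ✓
Hence u(x, t) = - \sin{\left(x \right)}.

Answer: u(x, t) = - \sin{\left(x \right)}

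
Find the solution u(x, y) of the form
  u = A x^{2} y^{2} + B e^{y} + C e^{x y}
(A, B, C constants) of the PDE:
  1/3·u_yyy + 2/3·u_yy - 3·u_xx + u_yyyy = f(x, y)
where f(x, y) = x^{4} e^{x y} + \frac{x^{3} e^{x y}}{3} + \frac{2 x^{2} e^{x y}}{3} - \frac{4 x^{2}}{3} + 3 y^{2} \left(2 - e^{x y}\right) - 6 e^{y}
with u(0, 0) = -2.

Substitute the ansatz u = A x^{2} y^{2} + B e^{y} + C e^{x y} into the left-hand side.
Derivatives of the ansatz:
  u_yyy = B e^{y} + C x^{3} e^{x y}
  u_yy = 2 A x^{2} + B e^{y} + C x^{2} e^{x y}
  u_xx = 2 A y^{2} + C y^{2} e^{x y}
  u_yyyy = B e^{y} + C x^{4} e^{x y}
Term by term:
  1/3·u_yyy = \frac{B e^{y}}{3} + \frac{C x^{3} e^{x y}}{3}
  2/3·u_yy = \frac{4 A x^{2}}{3} + \frac{2 B e^{y}}{3} + \frac{2 C x^{2} e^{x y}}{3}
  -3·u_xx = - 6 A y^{2} - 3 C y^{2} e^{x y}
  u_yyyy = B e^{y} + C x^{4} e^{x y}
So the left-hand side equals
  \frac{4 A x^{2}}{3} - 6 A y^{2} + 2 B e^{y} + C x^{4} e^{x y} + \frac{C x^{3} e^{x y}}{3} + \frac{2 C x^{2} e^{x y}}{3} - 3 C y^{2} e^{x y}
This must equal f(x, y) identically; expanded, f = x^{4} e^{x y} + \frac{x^{3} e^{x y}}{3} + \frac{2 x^{2} e^{x y}}{3} - \frac{4 x^{2}}{3} - 3 y^{2} e^{x y} + 6 y^{2} - 6 e^{y}.
Matching coefficients of the independent functions:
  [x^{2}]:  \frac{4 A}{3} = - \frac{4}{3}
  [y^{2}]:  - 6 A = 6
  [x^{2} e^{x y}]:  \frac{2 C}{3} = \frac{2}{3}
  [x^{3} e^{x y}]:  \frac{C}{3} = \frac{1}{3}
  [x^{4} e^{x y}]:  C = 1
  [y^{2} e^{x y}]:  - 3 C = -3
  [e^{y}]:  2 B = -6
Solving: A = -1, B = -3, C = 1.
Check against the point condition:
  u(0, 0) = -2  ⟹  B + C = -2  ✓
Hence u(x, y) = - x^{2} y^{2} - 3 e^{y} + e^{x y}.

Answer: u(x, y) = - x^{2} y^{2} - 3 e^{y} + e^{x y}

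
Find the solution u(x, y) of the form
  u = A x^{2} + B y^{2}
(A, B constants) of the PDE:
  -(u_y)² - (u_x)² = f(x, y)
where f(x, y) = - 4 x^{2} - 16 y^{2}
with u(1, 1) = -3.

Answer: u(x, y) = - x^{2} - 2 y^{2}

Derivation:
Substitute the ansatz u = A x^{2} + B y^{2} into the left-hand side.
Derivatives of the ansatz:
  u_y = 2 B y
  u_x = 2 A x
Term by term:
  -(u_y)² = - 4 B^{2} y^{2}
  -(u_x)² = - 4 A^{2} x^{2}
So the left-hand side equals
  - 4 A^{2} x^{2} - 4 B^{2} y^{2}
This must equal f(x, y) = - 4 x^{2} - 16 y^{2} identically.
Matching coefficients of the independent functions:
  [x^{2}]:  - 4 A^{2} = -4
  [y^{2}]:  - 4 B^{2} = -16
These equations allow (A, B) = (-1, -2) or (-1, 2) or (1, -2) or (1, 2).
Impose the point condition(s):
  u(1, 1) = -3  ⟹  A + B = -3
Only A = -1, B = -2 satisfies everything.
Hence u(x, y) = - x^{2} - 2 y^{2}.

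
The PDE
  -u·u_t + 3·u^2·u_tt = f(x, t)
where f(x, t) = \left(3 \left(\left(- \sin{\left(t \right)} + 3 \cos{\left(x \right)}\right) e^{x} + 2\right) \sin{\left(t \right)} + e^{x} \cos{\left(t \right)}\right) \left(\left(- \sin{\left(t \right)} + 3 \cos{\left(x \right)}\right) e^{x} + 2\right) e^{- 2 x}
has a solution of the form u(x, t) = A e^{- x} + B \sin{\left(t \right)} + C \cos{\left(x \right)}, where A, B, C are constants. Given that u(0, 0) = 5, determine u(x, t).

Substitute the ansatz u = A e^{- x} + B \sin{\left(t \right)} + C \cos{\left(x \right)} into the left-hand side.
Derivatives of the ansatz:
  u_t = B \cos{\left(t \right)}
  u_tt = - B \sin{\left(t \right)}
Term by term:
  -u·u_t = - A B e^{- x} \cos{\left(t \right)} - B^{2} \sin{\left(t \right)} \cos{\left(t \right)} - B C \cos{\left(t \right)} \cos{\left(x \right)}
  3·u^2·u_tt = - 3 A^{2} B e^{- 2 x} \sin{\left(t \right)} - 6 A B^{2} e^{- x} \sin^{2}{\left(t \right)} - 6 A B C e^{- x} \sin{\left(t \right)} \cos{\left(x \right)} - 3 B^{3} \sin^{3}{\left(t \right)} - 6 B^{2} C \sin^{2}{\left(t \right)} \cos{\left(x \right)} - 3 B C^{2} \sin{\left(t \right)} \cos^{2}{\left(x \right)}
So the left-hand side equals
  - 3 A^{2} B e^{- 2 x} \sin{\left(t \right)} - 6 A B^{2} e^{- x} \sin^{2}{\left(t \right)} - 6 A B C e^{- x} \sin{\left(t \right)} \cos{\left(x \right)} - A B e^{- x} \cos{\left(t \right)} - 3 B^{3} \sin^{3}{\left(t \right)} - 6 B^{2} C \sin^{2}{\left(t \right)} \cos{\left(x \right)} - B^{2} \sin{\left(t \right)} \cos{\left(t \right)} - 3 B C^{2} \sin{\left(t \right)} \cos^{2}{\left(x \right)} - B C \cos{\left(t \right)} \cos{\left(x \right)}
This must equal f(x, t) identically; expanded, f = 3 \sin^{3}{\left(t \right)} - 18 \sin^{2}{\left(t \right)} \cos{\left(x \right)} - \sin{\left(t \right)} \cos{\left(t \right)} + 27 \sin{\left(t \right)} \cos^{2}{\left(x \right)} + 3 \cos{\left(t \right)} \cos{\left(x \right)} - 12 e^{- x} \sin^{2}{\left(t \right)} + 36 e^{- x} \sin{\left(t \right)} \cos{\left(x \right)} + 2 e^{- x} \cos{\left(t \right)} + 12 e^{- 2 x} \sin{\left(t \right)}.
Matching coefficients of the independent functions:
  [e^{- 2 x} \sin{\left(t \right)}]:  - 3 A^{2} B = 12
  [e^{- x} \sin^{2}{\left(t \right)}]:  - 6 A B^{2} = -12
  [e^{- x} \cos{\left(t \right)}]:  - A B = 2
  [\sin{\left(t \right)} \cos{\left(t \right)}]:  - B^{2} = -1
  [\sin{\left(t \right)} \cos^{2}{\left(x \right)}]:  - 3 B C^{2} = 27
  [\sin^{2}{\left(t \right)} \cos{\left(x \right)}]:  - 6 B^{2} C = -18
  [\cos{\left(t \right)} \cos{\left(x \right)}]:  - B C = 3
  [e^{- x} \sin{\left(t \right)} \cos{\left(x \right)}]:  - 6 A B C = 36
  [\sin^{3}{\left(t \right)}]:  - 3 B^{3} = 3
Solving: A = 2, B = -1, C = 3.
Check against the point condition:
  u(0, 0) = 5  ⟹  A + C = 5  ✓
Hence u(x, t) = - \sin{\left(t \right)} + 3 \cos{\left(x \right)} + 2 e^{- x}.

Answer: u(x, t) = - \sin{\left(t \right)} + 3 \cos{\left(x \right)} + 2 e^{- x}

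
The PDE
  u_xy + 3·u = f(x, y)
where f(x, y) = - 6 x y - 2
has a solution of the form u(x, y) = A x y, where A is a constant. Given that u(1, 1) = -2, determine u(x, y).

Substitute the ansatz u = A x y into the left-hand side.
Derivatives of the ansatz:
  u_xy = A
Term by term:
  u_xy = A
  3·u = 3 A x y
So the left-hand side equals
  3 A x y + A
This must equal f(x, y) = - 6 x y - 2 identically.
Matching coefficients of the independent functions:
  [constant term]:  A = -2
  [x y]:  3 A = -6
Solving: A = -2.
Check against the point condition:
  u(1, 1) = -2  ⟹  A = -2  ✓
Hence u(x, y) = - 2 x y.

Answer: u(x, y) = - 2 x y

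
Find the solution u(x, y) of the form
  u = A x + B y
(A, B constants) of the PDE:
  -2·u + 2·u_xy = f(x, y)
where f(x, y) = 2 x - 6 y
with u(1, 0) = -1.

Substitute the ansatz u = A x + B y into the left-hand side.
Derivatives of the ansatz:
  u_xy = 0
Term by term:
  -2·u = - 2 A x - 2 B y
  2·u_xy = 0
So the left-hand side equals
  - 2 A x - 2 B y
This must equal f(x, y) = 2 x - 6 y identically.
Matching coefficients of the independent functions:
  [x]:  - 2 A = 2
  [y]:  - 2 B = -6
Solving: A = -1, B = 3.
Check against the point condition:
  u(1, 0) = -1  ⟹  A = -1  ✓
Hence u(x, y) = - x + 3 y.

Answer: u(x, y) = - x + 3 y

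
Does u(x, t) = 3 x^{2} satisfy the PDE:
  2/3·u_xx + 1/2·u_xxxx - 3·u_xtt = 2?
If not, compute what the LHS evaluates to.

Answer: No, the LHS evaluates to 4

Derivation:
Evaluate each term of the left-hand side for u = 3 x^{2}.
Derivatives:
  u_xx = 6
  u_xxxx = 0
  u_xtt = 0
Terms:
  2/3·u_xx = 4
  1/2·u_xxxx = 0
  -3·u_xtt = 0
Sum: LHS = 4
Given right-hand side: 2. Difference LHS − RHS = 2 ≠ 0, so u is not a solution.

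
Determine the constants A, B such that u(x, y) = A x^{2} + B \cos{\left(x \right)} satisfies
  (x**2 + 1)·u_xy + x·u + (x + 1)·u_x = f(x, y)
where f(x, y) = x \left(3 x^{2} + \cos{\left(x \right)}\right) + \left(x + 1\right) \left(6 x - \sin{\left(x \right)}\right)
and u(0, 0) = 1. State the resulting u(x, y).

Substitute the ansatz u = A x^{2} + B \cos{\left(x \right)} into the left-hand side.
Derivatives of the ansatz:
  u_xy = 0
  u_x = 2 A x - B \sin{\left(x \right)}
Term by term:
  (x**2 + 1)·u_xy = 0
  x·u = A x^{3} + B x \cos{\left(x \right)}
  (x + 1)·u_x = 2 A x^{2} + 2 A x - B x \sin{\left(x \right)} - B \sin{\left(x \right)}
So the left-hand side equals
  A x^{3} + 2 A x^{2} + 2 A x - B x \sin{\left(x \right)} + B x \cos{\left(x \right)} - B \sin{\left(x \right)}
This must equal f(x, y) identically; expanded, f = 3 x^{3} + 6 x^{2} - x \sin{\left(x \right)} + x \cos{\left(x \right)} + 6 x - \sin{\left(x \right)}.
Matching coefficients of the independent functions:
  [x, x^{2}]:  2 A = 6
  [x^{3}]:  A = 3
  [x \sin{\left(x \right)}, \sin{\left(x \right)}]:  - B = -1
  [x \cos{\left(x \right)}]:  B = 1
Solving: A = 3, B = 1.
Check against the point condition:
  u(0, 0) = 1  ⟹  B = 1  ✓
Hence u(x, y) = 3 x^{2} + \cos{\left(x \right)}.

Answer: u(x, y) = 3 x^{2} + \cos{\left(x \right)}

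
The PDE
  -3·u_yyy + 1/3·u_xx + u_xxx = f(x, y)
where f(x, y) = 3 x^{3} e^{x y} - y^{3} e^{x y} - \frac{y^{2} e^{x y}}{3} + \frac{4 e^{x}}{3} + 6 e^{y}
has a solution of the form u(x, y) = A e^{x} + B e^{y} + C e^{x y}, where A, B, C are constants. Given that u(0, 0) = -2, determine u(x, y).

Substitute the ansatz u = A e^{x} + B e^{y} + C e^{x y} into the left-hand side.
Derivatives of the ansatz:
  u_yyy = B e^{y} + C x^{3} e^{x y}
  u_xx = A e^{x} + C y^{2} e^{x y}
  u_xxx = A e^{x} + C y^{3} e^{x y}
Term by term:
  -3·u_yyy = - 3 B e^{y} - 3 C x^{3} e^{x y}
  1/3·u_xx = \frac{A e^{x}}{3} + \frac{C y^{2} e^{x y}}{3}
  u_xxx = A e^{x} + C y^{3} e^{x y}
So the left-hand side equals
  \frac{4 A e^{x}}{3} - 3 B e^{y} - 3 C x^{3} e^{x y} + C y^{3} e^{x y} + \frac{C y^{2} e^{x y}}{3}
This must equal f(x, y) = 3 x^{3} e^{x y} - y^{3} e^{x y} - \frac{y^{2} e^{x y}}{3} + \frac{4 e^{x}}{3} + 6 e^{y} identically.
Matching coefficients of the independent functions:
  [x^{3} e^{x y}]:  - 3 C = 3
  [y^{2} e^{x y}]:  \frac{C}{3} = - \frac{1}{3}
  [y^{3} e^{x y}]:  C = -1
  [e^{x}]:  \frac{4 A}{3} = \frac{4}{3}
  [e^{y}]:  - 3 B = 6
Solving: A = 1, B = -2, C = -1.
Check against the point condition:
  u(0, 0) = -2  ⟹  A + B + C = -2  ✓
Hence u(x, y) = e^{x} - 2 e^{y} - e^{x y}.

Answer: u(x, y) = e^{x} - 2 e^{y} - e^{x y}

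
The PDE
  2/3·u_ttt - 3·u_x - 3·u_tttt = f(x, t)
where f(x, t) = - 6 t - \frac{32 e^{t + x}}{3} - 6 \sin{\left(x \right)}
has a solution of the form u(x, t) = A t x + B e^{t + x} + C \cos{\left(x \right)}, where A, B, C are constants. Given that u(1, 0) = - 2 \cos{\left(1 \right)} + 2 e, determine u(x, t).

Substitute the ansatz u = A t x + B e^{t + x} + C \cos{\left(x \right)} into the left-hand side.
Derivatives of the ansatz:
  u_ttt = B e^{t} e^{x}
  u_x = A t + B e^{t} e^{x} - C \sin{\left(x \right)}
  u_tttt = B e^{t} e^{x}
Term by term:
  2/3·u_ttt = \frac{2 B e^{t} e^{x}}{3}
  -3·u_x = - 3 A t - 3 B e^{t} e^{x} + 3 C \sin{\left(x \right)}
  -3·u_tttt = - 3 B e^{t} e^{x}
So the left-hand side equals
  - 3 A t - \frac{16 B e^{t} e^{x}}{3} + 3 C \sin{\left(x \right)}
This must equal f(x, t) identically; expanded, f = - 6 t - \frac{32 e^{t} e^{x}}{3} - 6 \sin{\left(x \right)}.
Matching coefficients of the independent functions:
  [t]:  - 3 A = -6
  [e^{t} e^{x}]:  - \frac{16 B}{3} = - \frac{32}{3}
  [\sin{\left(x \right)}]:  3 C = -6
Solving: A = 2, B = 2, C = -2.
Check against the point condition:
  u(1, 0) = - 2 \cos{\left(1 \right)} + 2 e  ⟹  e B + C \cos{\left(1 \right)} = - 2 \cos{\left(1 \right)} + 2 e  ✓
Hence u(x, t) = 2 t x + 2 e^{t + x} - 2 \cos{\left(x \right)}.

Answer: u(x, t) = 2 t x + 2 e^{t + x} - 2 \cos{\left(x \right)}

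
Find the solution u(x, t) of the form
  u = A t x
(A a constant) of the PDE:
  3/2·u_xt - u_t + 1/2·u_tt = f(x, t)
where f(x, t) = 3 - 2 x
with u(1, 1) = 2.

Substitute the ansatz u = A t x into the left-hand side.
Derivatives of the ansatz:
  u_xt = A
  u_t = A x
  u_tt = 0
Term by term:
  3/2·u_xt = \frac{3 A}{2}
  -u_t = - A x
  1/2·u_tt = 0
So the left-hand side equals
  - A x + \frac{3 A}{2}
This must equal f(x, t) = 3 - 2 x identically.
Matching coefficients of the independent functions:
  [constant term]:  \frac{3 A}{2} = 3
  [x]:  - A = -2
Solving: A = 2.
Check against the point condition:
  u(1, 1) = 2  ⟹  A = 2  ✓
Hence u(x, t) = 2 t x.

Answer: u(x, t) = 2 t x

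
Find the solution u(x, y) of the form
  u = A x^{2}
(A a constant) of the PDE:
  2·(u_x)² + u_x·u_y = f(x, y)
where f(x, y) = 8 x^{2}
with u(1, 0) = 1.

Answer: u(x, y) = x^{2}

Derivation:
Substitute the ansatz u = A x^{2} into the left-hand side.
Derivatives of the ansatz:
  u_x = 2 A x
  u_y = 0
Term by term:
  2·(u_x)² = 8 A^{2} x^{2}
  u_x·u_y = 0
So the left-hand side equals
  8 A^{2} x^{2}
This must equal f(x, y) = 8 x^{2} identically.
Matching coefficients of the independent functions:
  [x^{2}]:  8 A^{2} = 8
These equations allow (A) = (-1) or (1).
Impose the point condition(s):
  u(1, 0) = 1  ⟹  A = 1
Only A = 1 satisfies everything.
Hence u(x, y) = x^{2}.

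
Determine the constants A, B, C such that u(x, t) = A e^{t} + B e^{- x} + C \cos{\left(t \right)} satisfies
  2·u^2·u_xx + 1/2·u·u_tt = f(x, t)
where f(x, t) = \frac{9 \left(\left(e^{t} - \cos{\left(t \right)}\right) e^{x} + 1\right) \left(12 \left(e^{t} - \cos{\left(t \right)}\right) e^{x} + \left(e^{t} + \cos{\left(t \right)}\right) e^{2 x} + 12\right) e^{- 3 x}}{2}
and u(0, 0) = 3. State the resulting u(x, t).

Answer: u(x, t) = 3 e^{t} - 3 \cos{\left(t \right)} + 3 e^{- x}

Derivation:
Substitute the ansatz u = A e^{t} + B e^{- x} + C \cos{\left(t \right)} into the left-hand side.
Derivatives of the ansatz:
  u_xx = B e^{- x}
  u_tt = A e^{t} - C \cos{\left(t \right)}
Term by term:
  2·u^2·u_xx = 2 A^{2} B e^{2 t} e^{- x} + 4 A B^{2} e^{t} e^{- 2 x} + 4 A B C e^{t} e^{- x} \cos{\left(t \right)} + 2 B^{3} e^{- 3 x} + 4 B^{2} C e^{- 2 x} \cos{\left(t \right)} + 2 B C^{2} e^{- x} \cos^{2}{\left(t \right)}
  1/2·u·u_tt = \frac{A^{2} e^{2 t}}{2} + \frac{A B e^{t} e^{- x}}{2} - \frac{B C e^{- x} \cos{\left(t \right)}}{2} - \frac{C^{2} \cos^{2}{\left(t \right)}}{2}
So the left-hand side equals
  2 A^{2} B e^{2 t} e^{- x} + \frac{A^{2} e^{2 t}}{2} + 4 A B^{2} e^{t} e^{- 2 x} + 4 A B C e^{t} e^{- x} \cos{\left(t \right)} + \frac{A B e^{t} e^{- x}}{2} + 2 B^{3} e^{- 3 x} + 4 B^{2} C e^{- 2 x} \cos{\left(t \right)} + 2 B C^{2} e^{- x} \cos^{2}{\left(t \right)} - \frac{B C e^{- x} \cos{\left(t \right)}}{2} - \frac{C^{2} \cos^{2}{\left(t \right)}}{2}
This must equal f(x, t) identically; expanded, f = \frac{9 e^{2 t}}{2} + 54 e^{2 t} e^{- x} - 108 e^{t} e^{- x} \cos{\left(t \right)} + \frac{9 e^{t} e^{- x}}{2} + 108 e^{t} e^{- 2 x} - \frac{9 \cos^{2}{\left(t \right)}}{2} + 54 e^{- x} \cos^{2}{\left(t \right)} + \frac{9 e^{- x} \cos{\left(t \right)}}{2} - 108 e^{- 2 x} \cos{\left(t \right)} + 54 e^{- 3 x}.
Matching coefficients of the independent functions:
  [e^{t} e^{- 2 x}]:  4 A B^{2} = 108
  [e^{t} e^{- x}]:  \frac{A B}{2} = \frac{9}{2}
  [e^{2 t} e^{- x}]:  2 A^{2} B = 54
  [e^{- 2 x} \cos{\left(t \right)}]:  4 B^{2} C = -108
  [e^{- x} \cos{\left(t \right)}]:  - \frac{B C}{2} = \frac{9}{2}
  [e^{- x} \cos^{2}{\left(t \right)}]:  2 B C^{2} = 54
  [e^{t} e^{- x} \cos{\left(t \right)}]:  4 A B C = -108
  [e^{2 t}]:  \frac{A^{2}}{2} = \frac{9}{2}
  [e^{- 3 x}]:  2 B^{3} = 54
  [\cos^{2}{\left(t \right)}]:  - \frac{C^{2}}{2} = - \frac{9}{2}
Solving: A = 3, B = 3, C = -3.
Check against the point condition:
  u(0, 0) = 3  ⟹  A + B + C = 3  ✓
Hence u(x, t) = 3 e^{t} - 3 \cos{\left(t \right)} + 3 e^{- x}.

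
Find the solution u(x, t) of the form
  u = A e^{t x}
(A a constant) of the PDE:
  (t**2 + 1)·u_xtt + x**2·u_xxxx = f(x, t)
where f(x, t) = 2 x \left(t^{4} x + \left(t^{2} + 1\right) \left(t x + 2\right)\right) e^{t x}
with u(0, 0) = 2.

Substitute the ansatz u = A e^{t x} into the left-hand side.
Derivatives of the ansatz:
  u_xtt = A t x^{2} e^{t x} + 2 A x e^{t x}
  u_xxxx = A t^{4} e^{t x}
Term by term:
  (t**2 + 1)·u_xtt = A t^{3} x^{2} e^{t x} + 2 A t^{2} x e^{t x} + A t x^{2} e^{t x} + 2 A x e^{t x}
  x**2·u_xxxx = A t^{4} x^{2} e^{t x}
So the left-hand side equals
  A t^{4} x^{2} e^{t x} + A t^{3} x^{2} e^{t x} + 2 A t^{2} x e^{t x} + A t x^{2} e^{t x} + 2 A x e^{t x}
This must equal f(x, t) identically; expanded, f = 2 t^{4} x^{2} e^{t x} + 2 t^{3} x^{2} e^{t x} + 4 t^{2} x e^{t x} + 2 t x^{2} e^{t x} + 4 x e^{t x}.
Matching coefficients of the independent functions:
  [x e^{t x}, t^{2} x e^{t x}]:  2 A = 4
  [t x^{2} e^{t x}, t^{3} x^{2} e^{t x}, t^{4} x^{2} e^{t x}]:  A = 2
Solving: A = 2.
Check against the point condition:
  u(0, 0) = 2  ⟹  A = 2  ✓
Hence u(x, t) = 2 e^{t x}.

Answer: u(x, t) = 2 e^{t x}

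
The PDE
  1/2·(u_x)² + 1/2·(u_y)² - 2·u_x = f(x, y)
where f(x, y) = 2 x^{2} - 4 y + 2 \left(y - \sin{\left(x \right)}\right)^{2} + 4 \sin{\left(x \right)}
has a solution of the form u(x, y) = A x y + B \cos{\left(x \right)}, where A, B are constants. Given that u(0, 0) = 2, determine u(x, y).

Substitute the ansatz u = A x y + B \cos{\left(x \right)} into the left-hand side.
Derivatives of the ansatz:
  u_x = A y - B \sin{\left(x \right)}
  u_y = A x
Term by term:
  1/2·(u_x)² = \frac{A^{2} y^{2}}{2} - A B y \sin{\left(x \right)} + \frac{B^{2} \sin^{2}{\left(x \right)}}{2}
  1/2·(u_y)² = \frac{A^{2} x^{2}}{2}
  -2·u_x = - 2 A y + 2 B \sin{\left(x \right)}
So the left-hand side equals
  \frac{A^{2} x^{2}}{2} + \frac{A^{2} y^{2}}{2} - A B y \sin{\left(x \right)} - 2 A y + \frac{B^{2} \sin^{2}{\left(x \right)}}{2} + 2 B \sin{\left(x \right)}
This must equal f(x, y) identically; expanded, f = 2 x^{2} + 2 y^{2} - 4 y \sin{\left(x \right)} - 4 y + 2 \sin^{2}{\left(x \right)} + 4 \sin{\left(x \right)}.
Matching coefficients of the independent functions:
  [x^{2}, y^{2}]:  \frac{A^{2}}{2} = 2
  [y]:  - 2 A = -4
  [y \sin{\left(x \right)}]:  - A B = -4
  [\sin{\left(x \right)}]:  2 B = 4
  [\sin^{2}{\left(x \right)}]:  \frac{B^{2}}{2} = 2
Solving: A = 2, B = 2.
Check against the point condition:
  u(0, 0) = 2  ⟹  B = 2  ✓
Hence u(x, y) = 2 x y + 2 \cos{\left(x \right)}.

Answer: u(x, y) = 2 x y + 2 \cos{\left(x \right)}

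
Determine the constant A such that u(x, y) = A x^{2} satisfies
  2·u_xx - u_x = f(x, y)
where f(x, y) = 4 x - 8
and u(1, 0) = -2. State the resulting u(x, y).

Substitute the ansatz u = A x^{2} into the left-hand side.
Derivatives of the ansatz:
  u_xx = 2 A
  u_x = 2 A x
Term by term:
  2·u_xx = 4 A
  -u_x = - 2 A x
So the left-hand side equals
  - 2 A x + 4 A
This must equal f(x, y) = 4 x - 8 identically.
Matching coefficients of the independent functions:
  [constant term]:  4 A = -8
  [x]:  - 2 A = 4
Solving: A = -2.
Check against the point condition:
  u(1, 0) = -2  ⟹  A = -2  ✓
Hence u(x, y) = - 2 x^{2}.

Answer: u(x, y) = - 2 x^{2}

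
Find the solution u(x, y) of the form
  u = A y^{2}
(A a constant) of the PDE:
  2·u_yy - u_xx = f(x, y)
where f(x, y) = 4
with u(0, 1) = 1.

Substitute the ansatz u = A y^{2} into the left-hand side.
Derivatives of the ansatz:
  u_yy = 2 A
  u_xx = 0
Term by term:
  2·u_yy = 4 A
  -u_xx = 0
So the left-hand side equals
  4 A
This must equal f(x, y) = 4 identically.
Matching coefficients of the independent functions:
  [constant term]:  4 A = 4
Solving: A = 1.
Check against the point condition:
  u(0, 1) = 1  ⟹  A = 1  ✓
Hence u(x, y) = y^{2}.

Answer: u(x, y) = y^{2}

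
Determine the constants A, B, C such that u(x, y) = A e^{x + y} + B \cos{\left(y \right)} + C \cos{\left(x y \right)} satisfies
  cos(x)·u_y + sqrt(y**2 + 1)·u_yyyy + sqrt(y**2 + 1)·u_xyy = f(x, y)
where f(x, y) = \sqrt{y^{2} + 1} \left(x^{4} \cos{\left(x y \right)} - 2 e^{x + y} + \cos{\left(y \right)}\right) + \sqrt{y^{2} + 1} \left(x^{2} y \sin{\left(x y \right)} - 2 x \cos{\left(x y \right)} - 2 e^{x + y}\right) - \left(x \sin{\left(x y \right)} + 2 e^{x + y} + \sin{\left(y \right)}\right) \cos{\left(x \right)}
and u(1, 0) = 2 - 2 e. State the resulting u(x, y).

Substitute the ansatz u = A e^{x + y} + B \cos{\left(y \right)} + C \cos{\left(x y \right)} into the left-hand side.
Derivatives of the ansatz:
  u_y = A e^{x} e^{y} - B \sin{\left(y \right)} - C x \sin{\left(x y \right)}
  u_yyyy = A e^{x} e^{y} + B \cos{\left(y \right)} + C x^{4} \cos{\left(x y \right)}
  u_xyy = A e^{x} e^{y} + C x^{2} y \sin{\left(x y \right)} - 2 C x \cos{\left(x y \right)}
Term by term:
  cos(x)·u_y = A e^{x} e^{y} \cos{\left(x \right)} - B \sin{\left(y \right)} \cos{\left(x \right)} - C x \sin{\left(x y \right)} \cos{\left(x \right)}
  sqrt(y**2 + 1)·u_yyyy = A \sqrt{y^{2} + 1} e^{x} e^{y} + B \sqrt{y^{2} + 1} \cos{\left(y \right)} + C x^{4} \sqrt{y^{2} + 1} \cos{\left(x y \right)}
  sqrt(y**2 + 1)·u_xyy = A \sqrt{y^{2} + 1} e^{x} e^{y} + C x^{2} y \sqrt{y^{2} + 1} \sin{\left(x y \right)} - 2 C x \sqrt{y^{2} + 1} \cos{\left(x y \right)}
So the left-hand side equals
  2 A \sqrt{y^{2} + 1} e^{x} e^{y} + A e^{x} e^{y} \cos{\left(x \right)} + B \sqrt{y^{2} + 1} \cos{\left(y \right)} - B \sin{\left(y \right)} \cos{\left(x \right)} + C x^{4} \sqrt{y^{2} + 1} \cos{\left(x y \right)} + C x^{2} y \sqrt{y^{2} + 1} \sin{\left(x y \right)} - 2 C x \sqrt{y^{2} + 1} \cos{\left(x y \right)} - C x \sin{\left(x y \right)} \cos{\left(x \right)}
This must equal f(x, y) identically; expanded, f = x^{4} \sqrt{y^{2} + 1} \cos{\left(x y \right)} + x^{2} y \sqrt{y^{2} + 1} \sin{\left(x y \right)} - 2 x \sqrt{y^{2} + 1} \cos{\left(x y \right)} - x \sin{\left(x y \right)} \cos{\left(x \right)} - 4 \sqrt{y^{2} + 1} e^{x} e^{y} + \sqrt{y^{2} + 1} \cos{\left(y \right)} - 2 e^{x} e^{y} \cos{\left(x \right)} - \sin{\left(y \right)} \cos{\left(x \right)}.
Matching coefficients of the independent functions:
  [\sqrt{y^{2} + 1} \cos{\left(y \right)}]:  B = 1
  [\sin{\left(y \right)} \cos{\left(x \right)}]:  - B = -1
  [x \sqrt{y^{2} + 1} \cos{\left(x y \right)}]:  - 2 C = -2
  [x \sin{\left(x y \right)} \cos{\left(x \right)}]:  - C = -1
  [x^{4} \sqrt{y^{2} + 1} \cos{\left(x y \right)}, x^{2} y \sqrt{y^{2} + 1} \sin{\left(x y \right)}]:  C = 1
  [\sqrt{y^{2} + 1} e^{x} e^{y}]:  2 A = -4
  [e^{x} e^{y} \cos{\left(x \right)}]:  A = -2
Solving: A = -2, B = 1, C = 1.
Check against the point condition:
  u(1, 0) = 2 - 2 e  ⟹  e A + B + C = 2 - 2 e  ✓
Hence u(x, y) = - 2 e^{x + y} + \cos{\left(y \right)} + \cos{\left(x y \right)}.

Answer: u(x, y) = - 2 e^{x + y} + \cos{\left(y \right)} + \cos{\left(x y \right)}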